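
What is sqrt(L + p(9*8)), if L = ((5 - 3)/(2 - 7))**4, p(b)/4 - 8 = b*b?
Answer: 12*sqrt(90139)/25 ≈ 144.11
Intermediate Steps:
p(b) = 32 + 4*b**2 (p(b) = 32 + 4*(b*b) = 32 + 4*b**2)
L = 16/625 (L = (2/(-5))**4 = (2*(-1/5))**4 = (-2/5)**4 = 16/625 ≈ 0.025600)
sqrt(L + p(9*8)) = sqrt(16/625 + (32 + 4*(9*8)**2)) = sqrt(16/625 + (32 + 4*72**2)) = sqrt(16/625 + (32 + 4*5184)) = sqrt(16/625 + (32 + 20736)) = sqrt(16/625 + 20768) = sqrt(12980016/625) = 12*sqrt(90139)/25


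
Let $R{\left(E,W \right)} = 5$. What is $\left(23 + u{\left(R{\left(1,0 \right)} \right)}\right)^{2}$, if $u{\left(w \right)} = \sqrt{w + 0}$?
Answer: $\left(23 + \sqrt{5}\right)^{2} \approx 636.86$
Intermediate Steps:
$u{\left(w \right)} = \sqrt{w}$
$\left(23 + u{\left(R{\left(1,0 \right)} \right)}\right)^{2} = \left(23 + \sqrt{5}\right)^{2}$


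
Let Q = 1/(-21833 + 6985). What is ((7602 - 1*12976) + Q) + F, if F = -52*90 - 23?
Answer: -149623297/14848 ≈ -10077.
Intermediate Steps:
F = -4703 (F = -4680 - 23 = -4703)
Q = -1/14848 (Q = 1/(-14848) = -1/14848 ≈ -6.7349e-5)
((7602 - 1*12976) + Q) + F = ((7602 - 1*12976) - 1/14848) - 4703 = ((7602 - 12976) - 1/14848) - 4703 = (-5374 - 1/14848) - 4703 = -79793153/14848 - 4703 = -149623297/14848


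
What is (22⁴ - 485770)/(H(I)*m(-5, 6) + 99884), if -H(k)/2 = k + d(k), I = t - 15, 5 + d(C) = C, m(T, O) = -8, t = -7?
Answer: -125757/49550 ≈ -2.5380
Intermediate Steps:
d(C) = -5 + C
I = -22 (I = -7 - 15 = -22)
H(k) = 10 - 4*k (H(k) = -2*(k + (-5 + k)) = -2*(-5 + 2*k) = 10 - 4*k)
(22⁴ - 485770)/(H(I)*m(-5, 6) + 99884) = (22⁴ - 485770)/((10 - 4*(-22))*(-8) + 99884) = (234256 - 485770)/((10 + 88)*(-8) + 99884) = -251514/(98*(-8) + 99884) = -251514/(-784 + 99884) = -251514/99100 = -251514*1/99100 = -125757/49550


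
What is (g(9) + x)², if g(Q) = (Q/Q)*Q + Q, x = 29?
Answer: 2209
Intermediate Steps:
g(Q) = 2*Q (g(Q) = 1*Q + Q = Q + Q = 2*Q)
(g(9) + x)² = (2*9 + 29)² = (18 + 29)² = 47² = 2209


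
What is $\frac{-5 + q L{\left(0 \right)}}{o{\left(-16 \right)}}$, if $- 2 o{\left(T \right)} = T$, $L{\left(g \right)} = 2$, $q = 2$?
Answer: $- \frac{1}{8} \approx -0.125$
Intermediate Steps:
$o{\left(T \right)} = - \frac{T}{2}$
$\frac{-5 + q L{\left(0 \right)}}{o{\left(-16 \right)}} = \frac{-5 + 2 \cdot 2}{\left(- \frac{1}{2}\right) \left(-16\right)} = \frac{-5 + 4}{8} = \left(-1\right) \frac{1}{8} = - \frac{1}{8}$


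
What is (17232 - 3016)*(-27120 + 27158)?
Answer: 540208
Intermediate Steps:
(17232 - 3016)*(-27120 + 27158) = 14216*38 = 540208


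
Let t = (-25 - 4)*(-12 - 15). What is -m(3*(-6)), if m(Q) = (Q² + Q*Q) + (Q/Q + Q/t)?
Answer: -56461/87 ≈ -648.98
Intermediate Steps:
t = 783 (t = -29*(-27) = 783)
m(Q) = 1 + 2*Q² + Q/783 (m(Q) = (Q² + Q*Q) + (Q/Q + Q/783) = (Q² + Q²) + (1 + Q*(1/783)) = 2*Q² + (1 + Q/783) = 1 + 2*Q² + Q/783)
-m(3*(-6)) = -(1 + 2*(3*(-6))² + (3*(-6))/783) = -(1 + 2*(-18)² + (1/783)*(-18)) = -(1 + 2*324 - 2/87) = -(1 + 648 - 2/87) = -1*56461/87 = -56461/87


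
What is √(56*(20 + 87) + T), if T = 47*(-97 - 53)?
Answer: 23*I*√2 ≈ 32.527*I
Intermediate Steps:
T = -7050 (T = 47*(-150) = -7050)
√(56*(20 + 87) + T) = √(56*(20 + 87) - 7050) = √(56*107 - 7050) = √(5992 - 7050) = √(-1058) = 23*I*√2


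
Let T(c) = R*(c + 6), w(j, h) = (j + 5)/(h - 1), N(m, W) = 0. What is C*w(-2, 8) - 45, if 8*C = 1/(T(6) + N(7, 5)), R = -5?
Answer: -50401/1120 ≈ -45.001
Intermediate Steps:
w(j, h) = (5 + j)/(-1 + h)
T(c) = -30 - 5*c (T(c) = -5*(c + 6) = -5*(6 + c) = -30 - 5*c)
C = -1/480 (C = 1/(8*((-30 - 5*6) + 0)) = 1/(8*((-30 - 30) + 0)) = 1/(8*(-60 + 0)) = (1/8)/(-60) = (1/8)*(-1/60) = -1/480 ≈ -0.0020833)
C*w(-2, 8) - 45 = -(5 - 2)/(480*(-1 + 8)) - 45 = -3/(480*7) - 45 = -3/3360 - 45 = -1/480*3/7 - 45 = -1/1120 - 45 = -50401/1120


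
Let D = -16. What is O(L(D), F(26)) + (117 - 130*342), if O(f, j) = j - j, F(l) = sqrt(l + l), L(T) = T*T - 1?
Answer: -44343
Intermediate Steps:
L(T) = -1 + T**2 (L(T) = T**2 - 1 = -1 + T**2)
F(l) = sqrt(2)*sqrt(l) (F(l) = sqrt(2*l) = sqrt(2)*sqrt(l))
O(f, j) = 0
O(L(D), F(26)) + (117 - 130*342) = 0 + (117 - 130*342) = 0 + (117 - 44460) = 0 - 44343 = -44343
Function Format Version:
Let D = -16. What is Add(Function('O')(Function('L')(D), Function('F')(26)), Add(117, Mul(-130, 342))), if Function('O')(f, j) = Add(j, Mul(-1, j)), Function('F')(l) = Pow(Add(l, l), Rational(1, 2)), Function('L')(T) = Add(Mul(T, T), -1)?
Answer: -44343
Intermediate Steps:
Function('L')(T) = Add(-1, Pow(T, 2)) (Function('L')(T) = Add(Pow(T, 2), -1) = Add(-1, Pow(T, 2)))
Function('F')(l) = Mul(Pow(2, Rational(1, 2)), Pow(l, Rational(1, 2))) (Function('F')(l) = Pow(Mul(2, l), Rational(1, 2)) = Mul(Pow(2, Rational(1, 2)), Pow(l, Rational(1, 2))))
Function('O')(f, j) = 0
Add(Function('O')(Function('L')(D), Function('F')(26)), Add(117, Mul(-130, 342))) = Add(0, Add(117, Mul(-130, 342))) = Add(0, Add(117, -44460)) = Add(0, -44343) = -44343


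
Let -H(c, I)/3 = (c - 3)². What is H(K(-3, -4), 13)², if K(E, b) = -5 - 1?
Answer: 59049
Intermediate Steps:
K(E, b) = -6
H(c, I) = -3*(-3 + c)² (H(c, I) = -3*(c - 3)² = -3*(-3 + c)²)
H(K(-3, -4), 13)² = (-3*(-3 - 6)²)² = (-3*(-9)²)² = (-3*81)² = (-243)² = 59049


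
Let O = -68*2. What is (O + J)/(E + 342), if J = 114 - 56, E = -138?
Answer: -13/34 ≈ -0.38235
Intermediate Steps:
O = -136
J = 58
(O + J)/(E + 342) = (-136 + 58)/(-138 + 342) = -78/204 = (1/204)*(-78) = -13/34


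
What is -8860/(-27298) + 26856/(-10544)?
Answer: -39980953/17989382 ≈ -2.2225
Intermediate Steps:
-8860/(-27298) + 26856/(-10544) = -8860*(-1/27298) + 26856*(-1/10544) = 4430/13649 - 3357/1318 = -39980953/17989382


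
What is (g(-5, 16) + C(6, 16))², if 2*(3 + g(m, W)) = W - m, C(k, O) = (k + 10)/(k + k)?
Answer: 2809/36 ≈ 78.028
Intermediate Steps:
C(k, O) = (10 + k)/(2*k) (C(k, O) = (10 + k)/((2*k)) = (10 + k)*(1/(2*k)) = (10 + k)/(2*k))
g(m, W) = -3 + W/2 - m/2 (g(m, W) = -3 + (W - m)/2 = -3 + (W/2 - m/2) = -3 + W/2 - m/2)
(g(-5, 16) + C(6, 16))² = ((-3 + (½)*16 - ½*(-5)) + (½)*(10 + 6)/6)² = ((-3 + 8 + 5/2) + (½)*(⅙)*16)² = (15/2 + 4/3)² = (53/6)² = 2809/36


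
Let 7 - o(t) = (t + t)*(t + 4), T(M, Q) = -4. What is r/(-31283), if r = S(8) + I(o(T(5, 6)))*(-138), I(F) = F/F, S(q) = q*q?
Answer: 74/31283 ≈ 0.0023655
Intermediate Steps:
o(t) = 7 - 2*t*(4 + t) (o(t) = 7 - (t + t)*(t + 4) = 7 - 2*t*(4 + t))
S(q) = q**2
I(F) = 1
r = -74 (r = 8**2 + 1*(-138) = 64 - 138 = -74)
r/(-31283) = -74/(-31283) = -74*(-1/31283) = 74/31283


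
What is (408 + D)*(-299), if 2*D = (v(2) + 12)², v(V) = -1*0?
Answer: -143520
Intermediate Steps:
v(V) = 0
D = 72 (D = (0 + 12)²/2 = (½)*12² = (½)*144 = 72)
(408 + D)*(-299) = (408 + 72)*(-299) = 480*(-299) = -143520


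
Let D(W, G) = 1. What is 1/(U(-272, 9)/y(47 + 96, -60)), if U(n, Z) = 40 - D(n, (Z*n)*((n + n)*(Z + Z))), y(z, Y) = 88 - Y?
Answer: 148/39 ≈ 3.7949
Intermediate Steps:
U(n, Z) = 39 (U(n, Z) = 40 - 1*1 = 40 - 1 = 39)
1/(U(-272, 9)/y(47 + 96, -60)) = 1/(39/(88 - 1*(-60))) = 1/(39/(88 + 60)) = 1/(39/148) = 148/39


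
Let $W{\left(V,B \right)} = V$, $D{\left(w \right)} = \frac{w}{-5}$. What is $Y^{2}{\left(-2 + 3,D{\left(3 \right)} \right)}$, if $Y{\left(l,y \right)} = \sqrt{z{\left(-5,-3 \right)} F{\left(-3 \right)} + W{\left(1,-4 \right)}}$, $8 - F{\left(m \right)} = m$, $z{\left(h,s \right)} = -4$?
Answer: $-43$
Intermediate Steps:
$D{\left(w \right)} = - \frac{w}{5}$ ($D{\left(w \right)} = w \left(- \frac{1}{5}\right) = - \frac{w}{5}$)
$F{\left(m \right)} = 8 - m$
$Y{\left(l,y \right)} = i \sqrt{43}$ ($Y{\left(l,y \right)} = \sqrt{- 4 \left(8 - -3\right) + 1} = \sqrt{- 4 \left(8 + 3\right) + 1} = \sqrt{\left(-4\right) 11 + 1} = \sqrt{-44 + 1} = \sqrt{-43} = i \sqrt{43}$)
$Y^{2}{\left(-2 + 3,D{\left(3 \right)} \right)} = \left(i \sqrt{43}\right)^{2} = -43$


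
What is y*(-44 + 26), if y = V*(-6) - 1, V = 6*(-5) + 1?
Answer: -3114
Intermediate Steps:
V = -29 (V = -30 + 1 = -29)
y = 173 (y = -29*(-6) - 1 = 174 - 1 = 173)
y*(-44 + 26) = 173*(-44 + 26) = 173*(-18) = -3114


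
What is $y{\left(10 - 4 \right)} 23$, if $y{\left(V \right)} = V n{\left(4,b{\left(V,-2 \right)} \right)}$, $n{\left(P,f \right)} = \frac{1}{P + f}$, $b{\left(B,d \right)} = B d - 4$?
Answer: $- \frac{23}{2} \approx -11.5$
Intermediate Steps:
$b{\left(B,d \right)} = -4 + B d$
$y{\left(V \right)} = - \frac{1}{2}$ ($y{\left(V \right)} = \frac{V}{4 + \left(-4 + V \left(-2\right)\right)} = \frac{V}{4 - \left(4 + 2 V\right)} = \frac{V}{\left(-2\right) V} = V \left(- \frac{1}{2 V}\right) = - \frac{1}{2}$)
$y{\left(10 - 4 \right)} 23 = \left(- \frac{1}{2}\right) 23 = - \frac{23}{2}$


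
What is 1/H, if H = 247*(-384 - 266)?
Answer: -1/160550 ≈ -6.2286e-6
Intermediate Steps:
H = -160550 (H = 247*(-650) = -160550)
1/H = 1/(-160550) = -1/160550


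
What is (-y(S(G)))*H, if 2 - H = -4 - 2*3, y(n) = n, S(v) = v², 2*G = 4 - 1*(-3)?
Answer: -147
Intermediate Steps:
G = 7/2 (G = (4 - 1*(-3))/2 = (4 + 3)/2 = (½)*7 = 7/2 ≈ 3.5000)
H = 12 (H = 2 - (-4 - 2*3) = 2 - (-4 - 6) = 2 - 1*(-10) = 2 + 10 = 12)
(-y(S(G)))*H = -(7/2)²*12 = -1*49/4*12 = -49/4*12 = -147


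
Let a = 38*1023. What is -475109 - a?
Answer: -513983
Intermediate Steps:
a = 38874
-475109 - a = -475109 - 1*38874 = -475109 - 38874 = -513983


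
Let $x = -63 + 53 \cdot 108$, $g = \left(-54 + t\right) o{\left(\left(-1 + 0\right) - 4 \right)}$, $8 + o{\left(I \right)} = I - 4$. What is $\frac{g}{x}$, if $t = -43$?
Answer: $\frac{97}{333} \approx 0.29129$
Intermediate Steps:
$o{\left(I \right)} = -12 + I$ ($o{\left(I \right)} = -8 + \left(I - 4\right) = -8 + \left(-4 + I\right) = -12 + I$)
$g = 1649$ ($g = \left(-54 - 43\right) \left(-12 + \left(\left(-1 + 0\right) - 4\right)\right) = - 97 \left(-12 - 5\right) = \left(-97\right) \left(-17\right) = 1649$)
$x = 5661$ ($x = -63 + 5724 = 5661$)
$\frac{g}{x} = \frac{1649}{5661} = 1649 \cdot \frac{1}{5661} = \frac{97}{333}$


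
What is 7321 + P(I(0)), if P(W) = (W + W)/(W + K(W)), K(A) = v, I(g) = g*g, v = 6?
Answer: 7321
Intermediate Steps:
I(g) = g²
K(A) = 6
P(W) = 2*W/(6 + W) (P(W) = (W + W)/(W + 6) = (2*W)/(6 + W) = 2*W/(6 + W))
7321 + P(I(0)) = 7321 + 2*0²/(6 + 0²) = 7321 + 2*0/(6 + 0) = 7321 + 2*0/6 = 7321 + 2*0*(⅙) = 7321 + 0 = 7321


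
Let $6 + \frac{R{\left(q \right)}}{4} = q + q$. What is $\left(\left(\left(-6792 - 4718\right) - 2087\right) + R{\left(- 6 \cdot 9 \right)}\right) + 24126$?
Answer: $10073$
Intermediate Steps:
$R{\left(q \right)} = -24 + 8 q$ ($R{\left(q \right)} = -24 + 4 \left(q + q\right) = -24 + 4 \cdot 2 q = -24 + 8 q$)
$\left(\left(\left(-6792 - 4718\right) - 2087\right) + R{\left(- 6 \cdot 9 \right)}\right) + 24126 = \left(\left(\left(-6792 - 4718\right) - 2087\right) + \left(-24 + 8 \left(- 6 \cdot 9\right)\right)\right) + 24126 = \left(\left(-11510 - 2087\right) + \left(-24 + 8 \left(\left(-1\right) 54\right)\right)\right) + 24126 = \left(-13597 + \left(-24 + 8 \left(-54\right)\right)\right) + 24126 = \left(-13597 - 456\right) + 24126 = -14053 + 24126 = 10073$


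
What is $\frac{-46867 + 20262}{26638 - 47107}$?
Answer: $\frac{26605}{20469} \approx 1.2998$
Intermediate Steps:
$\frac{-46867 + 20262}{26638 - 47107} = - \frac{26605}{-20469} = \left(-26605\right) \left(- \frac{1}{20469}\right) = \frac{26605}{20469}$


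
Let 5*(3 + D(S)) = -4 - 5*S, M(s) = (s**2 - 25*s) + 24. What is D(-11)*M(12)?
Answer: -4752/5 ≈ -950.40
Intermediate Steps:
M(s) = 24 + s**2 - 25*s
D(S) = -19/5 - S (D(S) = -3 + (-4 - 5*S)/5 = -3 + (-4/5 - S) = -19/5 - S)
D(-11)*M(12) = (-19/5 - 1*(-11))*(24 + 12**2 - 25*12) = (-19/5 + 11)*(24 + 144 - 300) = (36/5)*(-132) = -4752/5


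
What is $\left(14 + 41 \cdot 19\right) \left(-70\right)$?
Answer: $-55510$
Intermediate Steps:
$\left(14 + 41 \cdot 19\right) \left(-70\right) = \left(14 + 779\right) \left(-70\right) = 793 \left(-70\right) = -55510$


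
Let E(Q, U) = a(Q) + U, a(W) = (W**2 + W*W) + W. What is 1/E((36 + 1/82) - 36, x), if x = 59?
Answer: 1681/99200 ≈ 0.016946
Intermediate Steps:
a(W) = W + 2*W**2 (a(W) = (W**2 + W**2) + W = 2*W**2 + W = W + 2*W**2)
E(Q, U) = U + Q*(1 + 2*Q) (E(Q, U) = Q*(1 + 2*Q) + U = U + Q*(1 + 2*Q))
1/E((36 + 1/82) - 36, x) = 1/(59 + ((36 + 1/82) - 36)*(1 + 2*((36 + 1/82) - 36))) = 1/(59 + (2953/82 - 36)*(1 + 2*(2953/82 - 36))) = 1/(59 + (1 + 2*(1/82))/82) = 1/(59 + (1 + 1/41)/82) = 1/(59 + (1/82)*(42/41)) = 1/(59 + 21/1681) = 1/(99200/1681) = 1681/99200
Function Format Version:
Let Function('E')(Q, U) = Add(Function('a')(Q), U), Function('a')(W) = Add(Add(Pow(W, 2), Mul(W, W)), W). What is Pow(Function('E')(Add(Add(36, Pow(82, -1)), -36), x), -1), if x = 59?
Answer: Rational(1681, 99200) ≈ 0.016946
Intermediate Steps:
Function('a')(W) = Add(W, Mul(2, Pow(W, 2))) (Function('a')(W) = Add(Add(Pow(W, 2), Pow(W, 2)), W) = Add(Mul(2, Pow(W, 2)), W) = Add(W, Mul(2, Pow(W, 2))))
Function('E')(Q, U) = Add(U, Mul(Q, Add(1, Mul(2, Q)))) (Function('E')(Q, U) = Add(Mul(Q, Add(1, Mul(2, Q))), U) = Add(U, Mul(Q, Add(1, Mul(2, Q)))))
Pow(Function('E')(Add(Add(36, Pow(82, -1)), -36), x), -1) = Pow(Add(59, Mul(Add(Add(36, Pow(82, -1)), -36), Add(1, Mul(2, Add(Add(36, Pow(82, -1)), -36))))), -1) = Pow(Add(59, Mul(Add(Add(36, Rational(1, 82)), -36), Add(1, Mul(2, Add(Add(36, Rational(1, 82)), -36))))), -1) = Pow(Add(59, Mul(Add(Rational(2953, 82), -36), Add(1, Mul(2, Add(Rational(2953, 82), -36))))), -1) = Pow(Add(59, Mul(Rational(1, 82), Add(1, Mul(2, Rational(1, 82))))), -1) = Pow(Add(59, Mul(Rational(1, 82), Add(1, Rational(1, 41)))), -1) = Pow(Add(59, Mul(Rational(1, 82), Rational(42, 41))), -1) = Pow(Add(59, Rational(21, 1681)), -1) = Pow(Rational(99200, 1681), -1) = Rational(1681, 99200)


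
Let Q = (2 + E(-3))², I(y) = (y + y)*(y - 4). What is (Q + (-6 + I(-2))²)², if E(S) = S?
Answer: 105625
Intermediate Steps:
I(y) = 2*y*(-4 + y) (I(y) = (2*y)*(-4 + y) = 2*y*(-4 + y))
Q = 1 (Q = (2 - 3)² = (-1)² = 1)
(Q + (-6 + I(-2))²)² = (1 + (-6 + 2*(-2)*(-4 - 2))²)² = (1 + (-6 + 2*(-2)*(-6))²)² = (1 + (-6 + 24)²)² = (1 + 18²)² = (1 + 324)² = 325² = 105625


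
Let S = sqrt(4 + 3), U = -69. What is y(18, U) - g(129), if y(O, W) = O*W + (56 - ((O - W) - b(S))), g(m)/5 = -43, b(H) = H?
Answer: -1058 + sqrt(7) ≈ -1055.4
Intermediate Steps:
S = sqrt(7) ≈ 2.6458
g(m) = -215 (g(m) = 5*(-43) = -215)
y(O, W) = 56 + W + sqrt(7) - O + O*W (y(O, W) = O*W + (56 - ((O - W) - sqrt(7))) = O*W + (56 - (O - W - sqrt(7))) = O*W + (56 + (W + sqrt(7) - O)) = O*W + (56 + W + sqrt(7) - O) = 56 + W + sqrt(7) - O + O*W)
y(18, U) - g(129) = (56 - 69 + sqrt(7) - 1*18 + 18*(-69)) - 1*(-215) = (56 - 69 + sqrt(7) - 18 - 1242) + 215 = (-1273 + sqrt(7)) + 215 = -1058 + sqrt(7)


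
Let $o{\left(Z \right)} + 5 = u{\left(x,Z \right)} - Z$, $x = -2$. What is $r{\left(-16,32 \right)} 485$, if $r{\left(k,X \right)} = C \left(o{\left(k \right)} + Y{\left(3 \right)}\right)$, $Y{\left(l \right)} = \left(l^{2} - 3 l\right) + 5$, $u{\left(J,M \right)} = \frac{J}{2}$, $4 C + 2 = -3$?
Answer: $- \frac{36375}{4} \approx -9093.8$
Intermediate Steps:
$C = - \frac{5}{4}$ ($C = - \frac{1}{2} + \frac{1}{4} \left(-3\right) = - \frac{1}{2} - \frac{3}{4} = - \frac{5}{4} \approx -1.25$)
$u{\left(J,M \right)} = \frac{J}{2}$ ($u{\left(J,M \right)} = J \frac{1}{2} = \frac{J}{2}$)
$Y{\left(l \right)} = 5 + l^{2} - 3 l$
$o{\left(Z \right)} = -6 - Z$ ($o{\left(Z \right)} = -5 - \left(1 + Z\right) = -6 - Z$)
$r{\left(k,X \right)} = \frac{5}{4} + \frac{5 k}{4}$ ($r{\left(k,X \right)} = - \frac{5 \left(\left(-6 - k\right) + \left(5 + 3^{2} - 9\right)\right)}{4} = - \frac{5 \left(\left(-6 - k\right) + \left(5 + 9 - 9\right)\right)}{4} = - \frac{5 \left(\left(-6 - k\right) + 5\right)}{4} = - \frac{5 \left(-1 - k\right)}{4} = \frac{5}{4} + \frac{5 k}{4}$)
$r{\left(-16,32 \right)} 485 = \left(\frac{5}{4} + \frac{5}{4} \left(-16\right)\right) 485 = \left(\frac{5}{4} - 20\right) 485 = \left(- \frac{75}{4}\right) 485 = - \frac{36375}{4}$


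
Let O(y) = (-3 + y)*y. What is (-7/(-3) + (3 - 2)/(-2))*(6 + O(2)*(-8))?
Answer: 121/3 ≈ 40.333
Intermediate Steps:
O(y) = y*(-3 + y)
(-7/(-3) + (3 - 2)/(-2))*(6 + O(2)*(-8)) = (-7/(-3) + (3 - 2)/(-2))*(6 + (2*(-3 + 2))*(-8)) = (-7*(-⅓) + 1*(-½))*(6 + (2*(-1))*(-8)) = (7/3 - ½)*(6 - 2*(-8)) = 11*(6 + 16)/6 = (11/6)*22 = 121/3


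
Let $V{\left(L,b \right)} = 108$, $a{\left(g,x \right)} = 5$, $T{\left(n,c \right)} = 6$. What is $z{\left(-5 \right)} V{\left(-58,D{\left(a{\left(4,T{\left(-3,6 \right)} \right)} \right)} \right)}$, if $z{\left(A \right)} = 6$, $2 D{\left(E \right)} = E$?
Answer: $648$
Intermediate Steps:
$D{\left(E \right)} = \frac{E}{2}$
$z{\left(-5 \right)} V{\left(-58,D{\left(a{\left(4,T{\left(-3,6 \right)} \right)} \right)} \right)} = 6 \cdot 108 = 648$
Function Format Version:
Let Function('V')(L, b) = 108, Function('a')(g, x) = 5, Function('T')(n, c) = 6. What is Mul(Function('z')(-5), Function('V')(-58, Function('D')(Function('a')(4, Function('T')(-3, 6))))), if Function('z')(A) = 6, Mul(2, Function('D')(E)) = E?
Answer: 648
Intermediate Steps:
Function('D')(E) = Mul(Rational(1, 2), E)
Mul(Function('z')(-5), Function('V')(-58, Function('D')(Function('a')(4, Function('T')(-3, 6))))) = Mul(6, 108) = 648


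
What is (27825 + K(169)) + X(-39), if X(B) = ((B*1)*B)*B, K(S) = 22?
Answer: -31472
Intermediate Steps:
X(B) = B**3 (X(B) = (B*B)*B = B**2*B = B**3)
(27825 + K(169)) + X(-39) = (27825 + 22) + (-39)**3 = 27847 - 59319 = -31472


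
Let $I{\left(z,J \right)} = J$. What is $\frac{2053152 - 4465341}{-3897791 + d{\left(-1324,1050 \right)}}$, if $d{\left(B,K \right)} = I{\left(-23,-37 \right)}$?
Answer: $\frac{268021}{433092} \approx 0.61885$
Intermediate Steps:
$d{\left(B,K \right)} = -37$
$\frac{2053152 - 4465341}{-3897791 + d{\left(-1324,1050 \right)}} = \frac{2053152 - 4465341}{-3897791 - 37} = - \frac{2412189}{-3897828} = \left(-2412189\right) \left(- \frac{1}{3897828}\right) = \frac{268021}{433092}$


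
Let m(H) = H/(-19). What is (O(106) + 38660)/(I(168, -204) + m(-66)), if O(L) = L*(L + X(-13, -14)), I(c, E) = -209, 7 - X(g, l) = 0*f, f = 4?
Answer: -962122/3905 ≈ -246.38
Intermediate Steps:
X(g, l) = 7 (X(g, l) = 7 - 0*4 = 7 - 1*0 = 7 + 0 = 7)
O(L) = L*(7 + L) (O(L) = L*(L + 7) = L*(7 + L))
m(H) = -H/19 (m(H) = H*(-1/19) = -H/19)
(O(106) + 38660)/(I(168, -204) + m(-66)) = (106*(7 + 106) + 38660)/(-209 - 1/19*(-66)) = (106*113 + 38660)/(-209 + 66/19) = (11978 + 38660)/(-3905/19) = 50638*(-19/3905) = -962122/3905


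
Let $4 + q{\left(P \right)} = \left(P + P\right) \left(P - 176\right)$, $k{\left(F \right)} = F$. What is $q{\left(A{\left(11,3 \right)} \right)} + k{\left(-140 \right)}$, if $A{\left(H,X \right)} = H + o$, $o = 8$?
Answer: $-6110$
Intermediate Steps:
$A{\left(H,X \right)} = 8 + H$ ($A{\left(H,X \right)} = H + 8 = 8 + H$)
$q{\left(P \right)} = -4 + 2 P \left(-176 + P\right)$ ($q{\left(P \right)} = -4 + \left(P + P\right) \left(P - 176\right) = -4 + 2 P \left(-176 + P\right)$)
$q{\left(A{\left(11,3 \right)} \right)} + k{\left(-140 \right)} = \left(-4 - 352 \left(8 + 11\right) + 2 \left(8 + 11\right)^{2}\right) - 140 = \left(-4 - 6688 + 2 \cdot 19^{2}\right) - 140 = \left(-4 - 6688 + 2 \cdot 361\right) - 140 = \left(-4 - 6688 + 722\right) - 140 = -5970 - 140 = -6110$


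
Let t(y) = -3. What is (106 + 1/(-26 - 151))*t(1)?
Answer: -18761/59 ≈ -317.98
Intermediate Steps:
(106 + 1/(-26 - 151))*t(1) = (106 + 1/(-26 - 151))*(-3) = (106 + 1/(-177))*(-3) = (106 - 1/177)*(-3) = (18761/177)*(-3) = -18761/59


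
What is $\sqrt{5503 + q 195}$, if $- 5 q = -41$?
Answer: $\sqrt{7102} \approx 84.273$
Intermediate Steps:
$q = \frac{41}{5}$ ($q = \left(- \frac{1}{5}\right) \left(-41\right) = \frac{41}{5} \approx 8.2$)
$\sqrt{5503 + q 195} = \sqrt{5503 + \frac{41}{5} \cdot 195} = \sqrt{5503 + 1599} = \sqrt{7102}$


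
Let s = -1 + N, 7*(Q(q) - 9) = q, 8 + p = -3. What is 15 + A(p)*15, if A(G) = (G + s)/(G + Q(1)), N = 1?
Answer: 1350/13 ≈ 103.85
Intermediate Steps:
p = -11 (p = -8 - 3 = -11)
Q(q) = 9 + q/7
s = 0 (s = -1 + 1 = 0)
A(G) = G/(64/7 + G) (A(G) = (G + 0)/(G + (9 + (⅐)*1)) = G/(G + (9 + ⅐)) = G/(G + 64/7) = G/(64/7 + G))
15 + A(p)*15 = 15 + (7*(-11)/(64 + 7*(-11)))*15 = 15 + (7*(-11)/(64 - 77))*15 = 15 + (7*(-11)/(-13))*15 = 15 + (7*(-11)*(-1/13))*15 = 15 + (77/13)*15 = 15 + 1155/13 = 1350/13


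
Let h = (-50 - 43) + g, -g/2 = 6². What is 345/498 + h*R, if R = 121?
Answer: -3314075/166 ≈ -19964.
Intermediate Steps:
g = -72 (g = -2*6² = -2*36 = -72)
h = -165 (h = (-50 - 43) - 72 = -93 - 72 = -165)
345/498 + h*R = 345/498 - 165*121 = 345*(1/498) - 19965 = 115/166 - 19965 = -3314075/166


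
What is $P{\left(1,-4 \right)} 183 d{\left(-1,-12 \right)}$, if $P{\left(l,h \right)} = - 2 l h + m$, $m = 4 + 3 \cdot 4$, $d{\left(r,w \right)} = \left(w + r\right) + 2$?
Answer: $-48312$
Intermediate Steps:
$d{\left(r,w \right)} = 2 + r + w$ ($d{\left(r,w \right)} = \left(r + w\right) + 2 = 2 + r + w$)
$m = 16$ ($m = 4 + 12 = 16$)
$P{\left(l,h \right)} = 16 - 2 h l$ ($P{\left(l,h \right)} = - 2 l h + 16 = - 2 h l + 16 = 16 - 2 h l$)
$P{\left(1,-4 \right)} 183 d{\left(-1,-12 \right)} = \left(16 - \left(-8\right) 1\right) 183 \left(2 - 1 - 12\right) = \left(16 + 8\right) 183 \left(-11\right) = 24 \cdot 183 \left(-11\right) = 4392 \left(-11\right) = -48312$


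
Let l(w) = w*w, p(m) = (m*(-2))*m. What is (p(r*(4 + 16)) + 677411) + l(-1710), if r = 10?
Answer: 3521511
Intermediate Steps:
p(m) = -2*m**2 (p(m) = (-2*m)*m = -2*m**2)
l(w) = w**2
(p(r*(4 + 16)) + 677411) + l(-1710) = (-2*100*(4 + 16)**2 + 677411) + (-1710)**2 = (-2*(10*20)**2 + 677411) + 2924100 = (-2*200**2 + 677411) + 2924100 = (-2*40000 + 677411) + 2924100 = (-80000 + 677411) + 2924100 = 597411 + 2924100 = 3521511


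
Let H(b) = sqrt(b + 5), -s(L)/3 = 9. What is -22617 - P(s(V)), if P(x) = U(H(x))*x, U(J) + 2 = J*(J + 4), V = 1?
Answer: -23265 + 108*I*sqrt(22) ≈ -23265.0 + 506.56*I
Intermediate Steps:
s(L) = -27 (s(L) = -3*9 = -27)
H(b) = sqrt(5 + b)
U(J) = -2 + J*(4 + J) (U(J) = -2 + J*(J + 4) = -2 + J*(4 + J))
P(x) = x*(3 + x + 4*sqrt(5 + x)) (P(x) = (-2 + (sqrt(5 + x))**2 + 4*sqrt(5 + x))*x = (-2 + (5 + x) + 4*sqrt(5 + x))*x = (3 + x + 4*sqrt(5 + x))*x = x*(3 + x + 4*sqrt(5 + x)))
-22617 - P(s(V)) = -22617 - (-27)*(3 - 27 + 4*sqrt(5 - 27)) = -22617 - (-27)*(3 - 27 + 4*sqrt(-22)) = -22617 - (-27)*(3 - 27 + 4*(I*sqrt(22))) = -22617 - (-27)*(3 - 27 + 4*I*sqrt(22)) = -22617 - (-27)*(-24 + 4*I*sqrt(22)) = -22617 - (648 - 108*I*sqrt(22)) = -22617 + (-648 + 108*I*sqrt(22)) = -23265 + 108*I*sqrt(22)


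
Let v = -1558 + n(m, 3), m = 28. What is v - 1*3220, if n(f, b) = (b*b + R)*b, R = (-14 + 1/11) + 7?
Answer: -52489/11 ≈ -4771.7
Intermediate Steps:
R = -76/11 (R = (-14 + 1/11) + 7 = -153/11 + 7 = -76/11 ≈ -6.9091)
n(f, b) = b*(-76/11 + b²) (n(f, b) = (b*b - 76/11)*b = (b² - 76/11)*b = (-76/11 + b²)*b = b*(-76/11 + b²))
v = -17069/11 (v = -1558 + 3*(-76/11 + 3²) = -1558 + 3*(-76/11 + 9) = -1558 + 3*(23/11) = -1558 + 69/11 = -17069/11 ≈ -1551.7)
v - 1*3220 = -17069/11 - 1*3220 = -17069/11 - 3220 = -52489/11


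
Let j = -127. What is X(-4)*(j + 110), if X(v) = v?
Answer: 68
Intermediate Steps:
X(-4)*(j + 110) = -4*(-127 + 110) = -4*(-17) = 68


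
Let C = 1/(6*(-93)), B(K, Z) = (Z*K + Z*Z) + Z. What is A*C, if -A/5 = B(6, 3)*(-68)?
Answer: -1700/93 ≈ -18.280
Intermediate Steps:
B(K, Z) = Z + Z² + K*Z (B(K, Z) = (K*Z + Z²) + Z = (Z² + K*Z) + Z = Z + Z² + K*Z)
C = -1/558 (C = 1/(-558) = -1/558 ≈ -0.0017921)
A = 10200 (A = -5*3*(1 + 6 + 3)*(-68) = -5*3*10*(-68) = -150*(-68) = -5*(-2040) = 10200)
A*C = 10200*(-1/558) = -1700/93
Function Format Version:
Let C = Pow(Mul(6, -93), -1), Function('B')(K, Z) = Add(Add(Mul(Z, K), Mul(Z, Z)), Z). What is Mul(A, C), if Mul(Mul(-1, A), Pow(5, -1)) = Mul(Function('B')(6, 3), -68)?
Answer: Rational(-1700, 93) ≈ -18.280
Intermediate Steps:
Function('B')(K, Z) = Add(Z, Pow(Z, 2), Mul(K, Z)) (Function('B')(K, Z) = Add(Add(Mul(K, Z), Pow(Z, 2)), Z) = Add(Add(Pow(Z, 2), Mul(K, Z)), Z) = Add(Z, Pow(Z, 2), Mul(K, Z)))
C = Rational(-1, 558) (C = Pow(-558, -1) = Rational(-1, 558) ≈ -0.0017921)
A = 10200 (A = Mul(-5, Mul(Mul(3, Add(1, 6, 3)), -68)) = Mul(-5, Mul(Mul(3, 10), -68)) = Mul(-5, Mul(30, -68)) = Mul(-5, -2040) = 10200)
Mul(A, C) = Mul(10200, Rational(-1, 558)) = Rational(-1700, 93)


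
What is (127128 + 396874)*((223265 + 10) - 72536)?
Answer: 78987537478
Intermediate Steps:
(127128 + 396874)*((223265 + 10) - 72536) = 524002*(223275 - 72536) = 524002*150739 = 78987537478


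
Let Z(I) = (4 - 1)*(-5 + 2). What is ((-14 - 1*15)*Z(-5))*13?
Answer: 3393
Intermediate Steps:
Z(I) = -9 (Z(I) = 3*(-3) = -9)
((-14 - 1*15)*Z(-5))*13 = ((-14 - 1*15)*(-9))*13 = ((-14 - 15)*(-9))*13 = -29*(-9)*13 = 261*13 = 3393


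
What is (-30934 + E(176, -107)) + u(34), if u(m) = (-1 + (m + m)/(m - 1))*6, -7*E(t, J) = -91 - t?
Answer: -2378491/77 ≈ -30890.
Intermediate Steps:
E(t, J) = 13 + t/7 (E(t, J) = -(-91 - t)/7 = 13 + t/7)
u(m) = -6 + 12*m/(-1 + m) (u(m) = (-1 + (2*m)/(-1 + m))*6 = (-1 + 2*m/(-1 + m))*6 = -6 + 12*m/(-1 + m))
(-30934 + E(176, -107)) + u(34) = (-30934 + (13 + (⅐)*176)) + 6*(1 + 34)/(-1 + 34) = (-30934 + (13 + 176/7)) + 6*35/33 = (-30934 + 267/7) + 6*(1/33)*35 = -216271/7 + 70/11 = -2378491/77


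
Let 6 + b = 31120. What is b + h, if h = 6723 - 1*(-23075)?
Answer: 60912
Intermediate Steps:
h = 29798 (h = 6723 + 23075 = 29798)
b = 31114 (b = -6 + 31120 = 31114)
b + h = 31114 + 29798 = 60912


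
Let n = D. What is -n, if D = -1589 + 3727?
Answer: -2138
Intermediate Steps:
D = 2138
n = 2138
-n = -1*2138 = -2138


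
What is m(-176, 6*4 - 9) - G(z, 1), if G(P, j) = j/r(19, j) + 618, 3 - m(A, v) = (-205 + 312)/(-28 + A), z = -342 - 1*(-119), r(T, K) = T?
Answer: -2381911/3876 ≈ -614.53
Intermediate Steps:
z = -223 (z = -342 + 119 = -223)
m(A, v) = 3 - 107/(-28 + A) (m(A, v) = 3 - (-205 + 312)/(-28 + A) = 3 - 107/(-28 + A))
G(P, j) = 618 + j/19 (G(P, j) = j/19 + 618 = 618 + j/19)
m(-176, 6*4 - 9) - G(z, 1) = (-191 + 3*(-176))/(-28 - 176) - (618 + (1/19)*1) = (-191 - 528)/(-204) - (618 + 1/19) = -1/204*(-719) - 1*11743/19 = 719/204 - 11743/19 = -2381911/3876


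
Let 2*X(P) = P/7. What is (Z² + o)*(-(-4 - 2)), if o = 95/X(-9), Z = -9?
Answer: -1202/3 ≈ -400.67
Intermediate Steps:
X(P) = P/14 (X(P) = (P/7)/2 = P/14)
o = -1330/9 (o = 95/(((1/14)*(-9))) = 95/(-9/14) = 95*(-14/9) = -1330/9 ≈ -147.78)
(Z² + o)*(-(-4 - 2)) = ((-9)² - 1330/9)*(-(-4 - 2)) = (81 - 1330/9)*(-1*(-6)) = -601/9*6 = -1202/3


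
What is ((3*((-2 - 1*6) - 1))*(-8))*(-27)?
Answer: -5832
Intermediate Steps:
((3*((-2 - 1*6) - 1))*(-8))*(-27) = ((3*((-2 - 6) - 1))*(-8))*(-27) = ((3*(-8 - 1))*(-8))*(-27) = ((3*(-9))*(-8))*(-27) = -27*(-8)*(-27) = 216*(-27) = -5832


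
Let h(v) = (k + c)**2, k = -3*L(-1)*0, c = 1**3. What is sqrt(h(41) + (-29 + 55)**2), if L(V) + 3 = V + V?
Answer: sqrt(677) ≈ 26.019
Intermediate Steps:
L(V) = -3 + 2*V (L(V) = -3 + (V + V) = -3 + 2*V)
c = 1
k = 0 (k = -3*(-3 + 2*(-1))*0 = -3*(-3 - 2)*0 = -3*(-5)*0 = 15*0 = 0)
h(v) = 1 (h(v) = (0 + 1)**2 = 1**2 = 1)
sqrt(h(41) + (-29 + 55)**2) = sqrt(1 + (-29 + 55)**2) = sqrt(1 + 26**2) = sqrt(1 + 676) = sqrt(677)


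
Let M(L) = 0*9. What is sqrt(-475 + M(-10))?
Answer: 5*I*sqrt(19) ≈ 21.794*I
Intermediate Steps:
M(L) = 0
sqrt(-475 + M(-10)) = sqrt(-475 + 0) = sqrt(-475) = 5*I*sqrt(19)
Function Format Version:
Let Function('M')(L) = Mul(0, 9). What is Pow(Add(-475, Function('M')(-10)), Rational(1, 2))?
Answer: Mul(5, I, Pow(19, Rational(1, 2))) ≈ Mul(21.794, I)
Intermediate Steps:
Function('M')(L) = 0
Pow(Add(-475, Function('M')(-10)), Rational(1, 2)) = Pow(Add(-475, 0), Rational(1, 2)) = Pow(-475, Rational(1, 2)) = Mul(5, I, Pow(19, Rational(1, 2)))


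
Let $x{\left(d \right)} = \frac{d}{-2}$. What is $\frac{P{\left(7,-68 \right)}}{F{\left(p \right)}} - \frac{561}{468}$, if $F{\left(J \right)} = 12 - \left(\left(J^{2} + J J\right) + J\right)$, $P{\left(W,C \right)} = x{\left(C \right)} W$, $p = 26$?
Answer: $- \frac{146285}{106548} \approx -1.3729$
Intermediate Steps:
$x{\left(d \right)} = - \frac{d}{2}$ ($x{\left(d \right)} = d \left(- \frac{1}{2}\right) = - \frac{d}{2}$)
$P{\left(W,C \right)} = - \frac{C W}{2}$ ($P{\left(W,C \right)} = - \frac{C}{2} W = - \frac{C W}{2}$)
$F{\left(J \right)} = 12 - J - 2 J^{2}$ ($F{\left(J \right)} = 12 - \left(\left(J^{2} + J^{2}\right) + J\right) = 12 - \left(2 J^{2} + J\right) = 12 - \left(J + 2 J^{2}\right) = 12 - J - 2 J^{2}$)
$\frac{P{\left(7,-68 \right)}}{F{\left(p \right)}} - \frac{561}{468} = \frac{\left(- \frac{1}{2}\right) \left(-68\right) 7}{12 - 26 - 2 \cdot 26^{2}} - \frac{561}{468} = \frac{238}{12 - 26 - 1352} - \frac{187}{156} = \frac{238}{-1366} - \frac{187}{156} = 238 \left(- \frac{1}{1366}\right) - \frac{187}{156} = - \frac{119}{683} - \frac{187}{156} = - \frac{146285}{106548}$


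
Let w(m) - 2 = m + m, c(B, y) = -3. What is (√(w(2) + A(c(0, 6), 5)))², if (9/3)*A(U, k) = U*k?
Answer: 1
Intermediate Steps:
w(m) = 2 + 2*m (w(m) = 2 + (m + m) = 2 + 2*m)
A(U, k) = U*k/3 (A(U, k) = (U*k)/3 = U*k/3)
(√(w(2) + A(c(0, 6), 5)))² = (√((2 + 2*2) + (⅓)*(-3)*5))² = (√((2 + 4) - 5))² = (√(6 - 5))² = (√1)² = 1² = 1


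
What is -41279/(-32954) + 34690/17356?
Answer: 232451573/71493703 ≈ 3.2514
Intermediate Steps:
-41279/(-32954) + 34690/17356 = -41279*(-1/32954) + 34690*(1/17356) = 41279/32954 + 17345/8678 = 232451573/71493703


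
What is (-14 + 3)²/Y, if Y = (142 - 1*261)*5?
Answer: -121/595 ≈ -0.20336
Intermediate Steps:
Y = -595 (Y = (142 - 261)*5 = -119*5 = -595)
(-14 + 3)²/Y = (-14 + 3)²/(-595) = (-11)²*(-1/595) = 121*(-1/595) = -121/595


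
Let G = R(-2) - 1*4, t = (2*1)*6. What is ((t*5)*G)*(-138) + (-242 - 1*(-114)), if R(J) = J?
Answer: 49552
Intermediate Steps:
t = 12 (t = 2*6 = 12)
G = -6 (G = -2 - 1*4 = -2 - 4 = -6)
((t*5)*G)*(-138) + (-242 - 1*(-114)) = ((12*5)*(-6))*(-138) + (-242 - 1*(-114)) = (60*(-6))*(-138) + (-242 + 114) = -360*(-138) - 128 = 49680 - 128 = 49552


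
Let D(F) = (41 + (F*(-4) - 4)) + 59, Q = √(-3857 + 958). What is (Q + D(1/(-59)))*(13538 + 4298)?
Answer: 101094448/59 + 17836*I*√2899 ≈ 1.7135e+6 + 9.6033e+5*I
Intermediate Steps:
Q = I*√2899 (Q = √(-2899) = I*√2899 ≈ 53.842*I)
D(F) = 96 - 4*F (D(F) = (41 + (-4*F - 4)) + 59 = (41 + (-4 - 4*F)) + 59 = (37 - 4*F) + 59 = 96 - 4*F)
(Q + D(1/(-59)))*(13538 + 4298) = (I*√2899 + (96 - 4/(-59)))*(13538 + 4298) = (I*√2899 + (96 - 4*(-1/59)))*17836 = (I*√2899 + (96 + 4/59))*17836 = (I*√2899 + 5668/59)*17836 = (5668/59 + I*√2899)*17836 = 101094448/59 + 17836*I*√2899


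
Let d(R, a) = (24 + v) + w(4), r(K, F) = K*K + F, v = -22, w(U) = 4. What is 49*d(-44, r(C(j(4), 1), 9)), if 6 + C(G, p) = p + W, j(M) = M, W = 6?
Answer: 294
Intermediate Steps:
C(G, p) = p (C(G, p) = -6 + (p + 6) = -6 + (6 + p) = p)
r(K, F) = F + K² (r(K, F) = K² + F = F + K²)
d(R, a) = 6 (d(R, a) = (24 - 22) + 4 = 2 + 4 = 6)
49*d(-44, r(C(j(4), 1), 9)) = 49*6 = 294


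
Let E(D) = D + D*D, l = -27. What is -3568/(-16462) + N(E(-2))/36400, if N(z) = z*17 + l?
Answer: 9285031/42801200 ≈ 0.21693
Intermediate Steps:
E(D) = D + D²
N(z) = -27 + 17*z (N(z) = z*17 - 27 = 17*z - 27 = -27 + 17*z)
-3568/(-16462) + N(E(-2))/36400 = -3568/(-16462) + (-27 + 17*(-2*(1 - 2)))/36400 = -3568*(-1/16462) + (-27 + 17*(-2*(-1)))*(1/36400) = 1784/8231 + (-27 + 17*2)*(1/36400) = 1784/8231 + (-27 + 34)*(1/36400) = 1784/8231 + 7*(1/36400) = 1784/8231 + 1/5200 = 9285031/42801200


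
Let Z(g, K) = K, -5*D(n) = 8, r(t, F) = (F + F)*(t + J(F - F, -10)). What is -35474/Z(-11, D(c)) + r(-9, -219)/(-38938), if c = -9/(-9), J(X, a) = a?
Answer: 1726591621/77876 ≈ 22171.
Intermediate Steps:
r(t, F) = 2*F*(-10 + t) (r(t, F) = (F + F)*(t - 10) = (2*F)*(-10 + t) = 2*F*(-10 + t))
c = 1 (c = -9*(-1/9) = 1)
D(n) = -8/5 (D(n) = -1/5*8 = -8/5)
-35474/Z(-11, D(c)) + r(-9, -219)/(-38938) = -35474/(-8/5) + (2*(-219)*(-10 - 9))/(-38938) = -35474*(-5/8) + (2*(-219)*(-19))*(-1/38938) = 88685/4 + 8322*(-1/38938) = 88685/4 - 4161/19469 = 1726591621/77876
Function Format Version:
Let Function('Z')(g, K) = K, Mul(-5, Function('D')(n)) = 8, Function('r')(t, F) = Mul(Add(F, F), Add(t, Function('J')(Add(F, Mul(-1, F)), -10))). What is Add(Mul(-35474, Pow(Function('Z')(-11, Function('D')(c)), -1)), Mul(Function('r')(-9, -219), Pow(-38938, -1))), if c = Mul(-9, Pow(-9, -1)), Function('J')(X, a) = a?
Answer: Rational(1726591621, 77876) ≈ 22171.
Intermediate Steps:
Function('r')(t, F) = Mul(2, F, Add(-10, t)) (Function('r')(t, F) = Mul(Add(F, F), Add(t, -10)) = Mul(Mul(2, F), Add(-10, t)) = Mul(2, F, Add(-10, t)))
c = 1 (c = Mul(-9, Rational(-1, 9)) = 1)
Function('D')(n) = Rational(-8, 5) (Function('D')(n) = Mul(Rational(-1, 5), 8) = Rational(-8, 5))
Add(Mul(-35474, Pow(Function('Z')(-11, Function('D')(c)), -1)), Mul(Function('r')(-9, -219), Pow(-38938, -1))) = Add(Mul(-35474, Pow(Rational(-8, 5), -1)), Mul(Mul(2, -219, Add(-10, -9)), Pow(-38938, -1))) = Add(Mul(-35474, Rational(-5, 8)), Mul(Mul(2, -219, -19), Rational(-1, 38938))) = Add(Rational(88685, 4), Mul(8322, Rational(-1, 38938))) = Add(Rational(88685, 4), Rational(-4161, 19469)) = Rational(1726591621, 77876)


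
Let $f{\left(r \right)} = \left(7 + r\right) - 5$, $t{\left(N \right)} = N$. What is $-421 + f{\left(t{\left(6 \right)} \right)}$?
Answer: $-413$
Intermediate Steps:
$f{\left(r \right)} = 2 + r$
$-421 + f{\left(t{\left(6 \right)} \right)} = -421 + \left(2 + 6\right) = -421 + 8 = -413$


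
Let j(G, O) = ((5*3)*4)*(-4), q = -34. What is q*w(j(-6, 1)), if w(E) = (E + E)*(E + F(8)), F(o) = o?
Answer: -3786240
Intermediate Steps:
j(G, O) = -240 (j(G, O) = (15*4)*(-4) = 60*(-4) = -240)
w(E) = 2*E*(8 + E) (w(E) = (E + E)*(E + 8) = (2*E)*(8 + E) = 2*E*(8 + E))
q*w(j(-6, 1)) = -68*(-240)*(8 - 240) = -68*(-240)*(-232) = -34*111360 = -3786240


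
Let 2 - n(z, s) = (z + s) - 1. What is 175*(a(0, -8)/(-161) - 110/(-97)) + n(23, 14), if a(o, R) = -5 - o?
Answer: 379021/2231 ≈ 169.89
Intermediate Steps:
n(z, s) = 3 - s - z (n(z, s) = 2 - ((z + s) - 1) = 2 - ((s + z) - 1) = 2 - (-1 + s + z) = 2 + (1 - s - z) = 3 - s - z)
175*(a(0, -8)/(-161) - 110/(-97)) + n(23, 14) = 175*((-5 - 1*0)/(-161) - 110/(-97)) + (3 - 1*14 - 1*23) = 175*((-5 + 0)*(-1/161) - 110*(-1/97)) + (3 - 14 - 23) = 175*(-5*(-1/161) + 110/97) - 34 = 175*(5/161 + 110/97) - 34 = 175*(18195/15617) - 34 = 454875/2231 - 34 = 379021/2231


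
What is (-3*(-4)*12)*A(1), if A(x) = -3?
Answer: -432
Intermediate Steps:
(-3*(-4)*12)*A(1) = (-3*(-4)*12)*(-3) = (12*12)*(-3) = 144*(-3) = -432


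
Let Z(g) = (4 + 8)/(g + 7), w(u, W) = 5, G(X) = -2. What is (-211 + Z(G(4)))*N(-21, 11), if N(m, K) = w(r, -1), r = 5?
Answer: -1043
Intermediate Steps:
Z(g) = 12/(7 + g)
N(m, K) = 5
(-211 + Z(G(4)))*N(-21, 11) = (-211 + 12/(7 - 2))*5 = (-211 + 12/5)*5 = -1043/5*5 = -1043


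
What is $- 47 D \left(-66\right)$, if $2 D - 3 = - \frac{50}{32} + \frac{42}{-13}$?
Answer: $- \frac{578523}{208} \approx -2781.4$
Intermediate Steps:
$D = - \frac{373}{416}$ ($D = \frac{3}{2} + \frac{- \frac{50}{32} + \frac{42}{-13}}{2} = \frac{3}{2} + \frac{\left(-50\right) \frac{1}{32} + 42 \left(- \frac{1}{13}\right)}{2} = \frac{3}{2} + \frac{- \frac{25}{16} - \frac{42}{13}}{2} = \frac{3}{2} + \frac{1}{2} \left(- \frac{997}{208}\right) = \frac{3}{2} - \frac{997}{416} = - \frac{373}{416} \approx -0.89664$)
$- 47 D \left(-66\right) = \left(-47\right) \left(- \frac{373}{416}\right) \left(-66\right) = \frac{17531}{416} \left(-66\right) = - \frac{578523}{208}$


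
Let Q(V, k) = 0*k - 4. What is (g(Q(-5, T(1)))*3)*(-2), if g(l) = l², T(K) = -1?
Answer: -96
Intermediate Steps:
Q(V, k) = -4 (Q(V, k) = 0 - 4 = -4)
(g(Q(-5, T(1)))*3)*(-2) = ((-4)²*3)*(-2) = (16*3)*(-2) = 48*(-2) = -96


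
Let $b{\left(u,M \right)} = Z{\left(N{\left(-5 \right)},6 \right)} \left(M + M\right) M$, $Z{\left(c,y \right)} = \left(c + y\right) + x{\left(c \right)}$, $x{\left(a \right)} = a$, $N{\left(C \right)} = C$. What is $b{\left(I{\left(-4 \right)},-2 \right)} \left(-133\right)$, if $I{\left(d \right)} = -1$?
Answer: $4256$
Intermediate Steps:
$Z{\left(c,y \right)} = y + 2 c$ ($Z{\left(c,y \right)} = \left(c + y\right) + c = y + 2 c$)
$b{\left(u,M \right)} = - 8 M^{2}$ ($b{\left(u,M \right)} = \left(6 + 2 \left(-5\right)\right) \left(M + M\right) M = \left(6 - 10\right) 2 M M = - 4 \cdot 2 M M = - 8 M M = - 8 M^{2}$)
$b{\left(I{\left(-4 \right)},-2 \right)} \left(-133\right) = - 8 \left(-2\right)^{2} \left(-133\right) = \left(-8\right) 4 \left(-133\right) = \left(-32\right) \left(-133\right) = 4256$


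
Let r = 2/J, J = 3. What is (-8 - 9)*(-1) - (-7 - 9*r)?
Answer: 30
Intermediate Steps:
r = ⅔ (r = 2/3 = 2*(⅓) = ⅔ ≈ 0.66667)
(-8 - 9)*(-1) - (-7 - 9*r) = (-8 - 9)*(-1) - (-7 - 9*⅔) = -17*(-1) - (-7 - 6) = 17 - 1*(-13) = 17 + 13 = 30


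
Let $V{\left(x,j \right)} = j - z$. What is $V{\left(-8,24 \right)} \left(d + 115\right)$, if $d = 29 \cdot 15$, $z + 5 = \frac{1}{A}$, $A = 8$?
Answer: $\frac{63525}{4} \approx 15881.0$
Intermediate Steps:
$z = - \frac{39}{8}$ ($z = -5 + \frac{1}{8} = - \frac{39}{8} \approx -4.875$)
$d = 435$
$V{\left(x,j \right)} = \frac{39}{8} + j$ ($V{\left(x,j \right)} = j - - \frac{39}{8} = j + \frac{39}{8} = \frac{39}{8} + j$)
$V{\left(-8,24 \right)} \left(d + 115\right) = \left(\frac{39}{8} + 24\right) \left(435 + 115\right) = \frac{231}{8} \cdot 550 = \frac{63525}{4}$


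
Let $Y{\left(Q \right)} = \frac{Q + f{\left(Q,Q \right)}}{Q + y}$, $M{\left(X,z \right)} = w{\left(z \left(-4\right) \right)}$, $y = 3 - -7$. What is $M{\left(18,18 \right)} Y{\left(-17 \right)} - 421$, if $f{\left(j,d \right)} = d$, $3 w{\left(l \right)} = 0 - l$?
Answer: $- \frac{2131}{7} \approx -304.43$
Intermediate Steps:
$w{\left(l \right)} = - \frac{l}{3}$ ($w{\left(l \right)} = \frac{0 - l}{3} = \frac{\left(-1\right) l}{3} = - \frac{l}{3}$)
$y = 10$ ($y = 3 + 7 = 10$)
$M{\left(X,z \right)} = \frac{4 z}{3}$ ($M{\left(X,z \right)} = - \frac{z \left(-4\right)}{3} = - \frac{\left(-4\right) z}{3} = \frac{4 z}{3}$)
$Y{\left(Q \right)} = \frac{2 Q}{10 + Q}$ ($Y{\left(Q \right)} = \frac{Q + Q}{Q + 10} = \frac{2 Q}{10 + Q}$)
$M{\left(18,18 \right)} Y{\left(-17 \right)} - 421 = \frac{4}{3} \cdot 18 \cdot 2 \left(-17\right) \frac{1}{10 - 17} - 421 = 24 \cdot 2 \left(-17\right) \frac{1}{-7} - 421 = 24 \cdot 2 \left(-17\right) \left(- \frac{1}{7}\right) - 421 = 24 \cdot \frac{34}{7} - 421 = \frac{816}{7} - 421 = - \frac{2131}{7}$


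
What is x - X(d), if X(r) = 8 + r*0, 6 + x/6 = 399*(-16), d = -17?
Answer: -38348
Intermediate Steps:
x = -38340 (x = -36 + 6*(399*(-16)) = -36 + 6*(-6384) = -36 - 38304 = -38340)
X(r) = 8 (X(r) = 8 + 0 = 8)
x - X(d) = -38340 - 1*8 = -38340 - 8 = -38348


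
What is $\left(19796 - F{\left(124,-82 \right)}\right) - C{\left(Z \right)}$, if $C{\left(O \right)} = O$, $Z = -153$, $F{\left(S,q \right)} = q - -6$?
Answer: $20025$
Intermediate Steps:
$F{\left(S,q \right)} = 6 + q$ ($F{\left(S,q \right)} = q + 6 = 6 + q$)
$\left(19796 - F{\left(124,-82 \right)}\right) - C{\left(Z \right)} = \left(19796 - \left(6 - 82\right)\right) - -153 = \left(19796 - -76\right) + 153 = \left(19796 + 76\right) + 153 = 19872 + 153 = 20025$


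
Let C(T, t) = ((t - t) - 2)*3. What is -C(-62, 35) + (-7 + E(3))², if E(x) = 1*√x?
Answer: 58 - 14*√3 ≈ 33.751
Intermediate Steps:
C(T, t) = -6 (C(T, t) = (0 - 2)*3 = -2*3 = -6)
E(x) = √x
-C(-62, 35) + (-7 + E(3))² = -1*(-6) + (-7 + √3)² = 6 + (-7 + √3)²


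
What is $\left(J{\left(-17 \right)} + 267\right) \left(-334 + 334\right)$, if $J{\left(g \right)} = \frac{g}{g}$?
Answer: $0$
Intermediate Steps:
$J{\left(g \right)} = 1$
$\left(J{\left(-17 \right)} + 267\right) \left(-334 + 334\right) = \left(1 + 267\right) \left(-334 + 334\right) = 268 \cdot 0 = 0$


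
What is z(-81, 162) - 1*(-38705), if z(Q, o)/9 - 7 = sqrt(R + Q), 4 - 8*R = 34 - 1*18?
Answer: 38768 + 9*I*sqrt(330)/2 ≈ 38768.0 + 81.747*I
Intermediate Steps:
R = -3/2 (R = 1/2 - (34 - 1*18)/8 = 1/2 - (34 - 18)/8 = 1/2 - 1/8*16 = 1/2 - 2 = -3/2 ≈ -1.5000)
z(Q, o) = 63 + 9*sqrt(-3/2 + Q)
z(-81, 162) - 1*(-38705) = (63 + 9*sqrt(-6 + 4*(-81))/2) - 1*(-38705) = (63 + 9*sqrt(-6 - 324)/2) + 38705 = (63 + 9*sqrt(-330)/2) + 38705 = (63 + 9*(I*sqrt(330))/2) + 38705 = (63 + 9*I*sqrt(330)/2) + 38705 = 38768 + 9*I*sqrt(330)/2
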